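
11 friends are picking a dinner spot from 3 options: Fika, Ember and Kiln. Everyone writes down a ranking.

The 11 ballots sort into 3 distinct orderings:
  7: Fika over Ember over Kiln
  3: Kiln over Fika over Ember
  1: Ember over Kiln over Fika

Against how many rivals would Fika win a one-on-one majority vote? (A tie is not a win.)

2

Fika against each rival (11 friends):
Fika–Ember: Fika 10–1.
Fika–Kiln: Fika 7–4.
Fika beats Ember, Kiln — 2 pairwise wins.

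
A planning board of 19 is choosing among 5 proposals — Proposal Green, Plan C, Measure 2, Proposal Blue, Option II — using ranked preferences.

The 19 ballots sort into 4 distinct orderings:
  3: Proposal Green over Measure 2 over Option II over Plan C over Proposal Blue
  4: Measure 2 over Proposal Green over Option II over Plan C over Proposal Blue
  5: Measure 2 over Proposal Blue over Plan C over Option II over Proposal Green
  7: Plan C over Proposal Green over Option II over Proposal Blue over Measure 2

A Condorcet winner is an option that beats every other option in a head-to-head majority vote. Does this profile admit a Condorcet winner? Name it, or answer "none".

Head-to-head results (19 council members):
Proposal Green–Plan C: Plan C 12–7.
Proposal Green vs Measure 2: Proposal Green wins 10–9.
Proposal Green vs Proposal Blue: Proposal Green wins 14–5.
Proposal Green vs Option II: Proposal Green, 14–5.
Plan C–Measure 2: Measure 2 12–7.
Plan C–Proposal Blue: Plan C 14–5.
Plan C vs Option II: Plan C, 12–7.
Measure 2 vs Proposal Blue: Measure 2, 12–7.
Measure 2 vs Option II: Measure 2, 12–7.
Proposal Blue–Option II: Option II 14–5.
Each option drops at least one matchup (Proposal Green loses to Plan C; Plan C loses to Measure 2; Measure 2 loses to Proposal Green; Proposal Blue loses to Proposal Green; Option II loses to Proposal Green); the cycle Proposal Green → Measure 2 → Plan C → Proposal Green rules out a Condorcet winner.

none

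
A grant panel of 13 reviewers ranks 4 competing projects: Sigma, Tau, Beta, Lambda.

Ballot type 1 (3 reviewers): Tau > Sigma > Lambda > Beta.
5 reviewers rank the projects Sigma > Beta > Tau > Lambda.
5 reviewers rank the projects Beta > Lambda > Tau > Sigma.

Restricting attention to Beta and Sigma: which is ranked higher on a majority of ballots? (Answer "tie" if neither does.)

Ballots ranking Beta above Sigma: 5.
Ballots ranking Sigma above Beta: 13 − 5 = 8.
Sigma wins the head-to-head 8–5.

Sigma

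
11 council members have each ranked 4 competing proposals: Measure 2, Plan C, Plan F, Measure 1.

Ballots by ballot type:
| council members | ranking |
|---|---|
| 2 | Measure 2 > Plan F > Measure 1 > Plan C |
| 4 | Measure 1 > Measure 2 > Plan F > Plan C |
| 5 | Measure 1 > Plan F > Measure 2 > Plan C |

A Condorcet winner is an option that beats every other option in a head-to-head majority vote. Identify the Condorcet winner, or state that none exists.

Measure 1

Pairwise majorities:
Measure 2 vs Plan C: 2+4+5 = 11 for Measure 2, 0 for Plan C — Measure 2 by 11–0.
Measure 2 vs Plan F: Measure 2 is ranked higher on 2+4 = 6 ballots, Plan F on 5. Measure 2 wins 6–5.
Measure 2 vs Measure 1: 2 to 9, Measure 1.
Plan C vs Plan F: Plan C is ranked higher on 0 ballots, Plan F on 11. Plan F wins 11–0.
Plan C vs Measure 1: Plan C preferred on 0 ballots; Measure 1 wins 11–0.
Plan F vs Measure 1: Plan F preferred on 2 ballots; Measure 1 wins 9–2.
Only Measure 1 has no losses; Measure 1 is the Condorcet winner.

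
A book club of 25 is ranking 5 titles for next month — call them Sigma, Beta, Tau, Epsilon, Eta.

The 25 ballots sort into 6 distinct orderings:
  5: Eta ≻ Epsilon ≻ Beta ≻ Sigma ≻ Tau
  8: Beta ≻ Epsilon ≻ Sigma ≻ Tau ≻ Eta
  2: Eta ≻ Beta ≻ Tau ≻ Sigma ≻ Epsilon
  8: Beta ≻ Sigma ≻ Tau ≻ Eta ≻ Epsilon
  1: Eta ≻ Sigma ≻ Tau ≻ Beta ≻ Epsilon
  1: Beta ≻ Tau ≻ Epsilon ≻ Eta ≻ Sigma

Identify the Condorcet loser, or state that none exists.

none

Pairwise majorities:
Sigma vs Beta: Beta wins 24–1.
Sigma vs Tau: Sigma, 22–3.
Sigma vs Epsilon: Sigma is ranked higher on 2+8+1 = 11 ballots, Epsilon on 14. Epsilon wins 14–11.
Sigma vs Eta: 16 to 9, Sigma.
Beta vs Tau: 5+8+2+8+1 = 24 for Beta, 1 for Tau — Beta by 24–1.
Beta–Epsilon: Beta 20–5.
Beta vs Eta: 17 to 8, Beta.
Tau–Epsilon: Epsilon 13–12.
Tau vs Eta: 17 to 8, Tau.
Epsilon vs Eta: Epsilon preferred on 8+1 = 9 ballots; Eta wins 16–9.
Every book wins at least one matchup (Sigma beats Tau; Beta beats Sigma; Tau beats Eta; Epsilon beats Sigma; Eta beats Epsilon), so there is no Condorcet loser.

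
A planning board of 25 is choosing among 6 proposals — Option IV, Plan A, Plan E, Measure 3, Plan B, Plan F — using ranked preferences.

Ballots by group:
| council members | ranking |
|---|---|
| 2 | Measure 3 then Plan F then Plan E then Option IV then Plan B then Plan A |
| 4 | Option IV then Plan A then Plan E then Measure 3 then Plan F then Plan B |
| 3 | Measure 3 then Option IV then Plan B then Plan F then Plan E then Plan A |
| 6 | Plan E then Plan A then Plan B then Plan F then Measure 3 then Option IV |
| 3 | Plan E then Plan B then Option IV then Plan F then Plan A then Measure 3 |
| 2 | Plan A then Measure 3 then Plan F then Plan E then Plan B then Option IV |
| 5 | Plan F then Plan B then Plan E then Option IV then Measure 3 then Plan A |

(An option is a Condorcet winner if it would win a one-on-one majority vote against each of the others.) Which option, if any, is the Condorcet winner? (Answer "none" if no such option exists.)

Check each pair by majority over 25 ballots:
Option IV–Plan A: Option IV 17–8.
Option IV vs Plan E: Plan E, 18–7.
Option IV vs Measure 3: Measure 3 wins 13–12.
Option IV–Plan B: Plan B 16–9.
Option IV vs Plan F: Plan F wins 15–10.
Plan A–Plan E: Plan E 19–6.
Plan A–Measure 3: Plan A 15–10.
Plan A vs Plan B: Plan B, 13–12.
Plan A vs Plan F: Plan F wins 13–12.
Plan E–Measure 3: Plan E 18–7.
Plan E–Plan B: Plan E 17–8.
Plan E–Plan F: Plan E 13–12.
Measure 3–Plan B: Plan B 14–11.
Measure 3 vs Plan F: Plan F wins 14–11.
Plan B vs Plan F: Plan F, 13–12.
Plan E beats each of Option IV, Plan A, Measure 3, Plan B, Plan F — Plan E is the Condorcet winner.

Plan E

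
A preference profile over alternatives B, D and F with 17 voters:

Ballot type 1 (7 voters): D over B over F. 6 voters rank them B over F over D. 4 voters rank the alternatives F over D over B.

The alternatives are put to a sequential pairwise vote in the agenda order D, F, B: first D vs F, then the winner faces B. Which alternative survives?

B

Round 1: D vs F — 7–10, F advances.
Round 2: F vs B — 4–13, B advances.
The agenda winner is B.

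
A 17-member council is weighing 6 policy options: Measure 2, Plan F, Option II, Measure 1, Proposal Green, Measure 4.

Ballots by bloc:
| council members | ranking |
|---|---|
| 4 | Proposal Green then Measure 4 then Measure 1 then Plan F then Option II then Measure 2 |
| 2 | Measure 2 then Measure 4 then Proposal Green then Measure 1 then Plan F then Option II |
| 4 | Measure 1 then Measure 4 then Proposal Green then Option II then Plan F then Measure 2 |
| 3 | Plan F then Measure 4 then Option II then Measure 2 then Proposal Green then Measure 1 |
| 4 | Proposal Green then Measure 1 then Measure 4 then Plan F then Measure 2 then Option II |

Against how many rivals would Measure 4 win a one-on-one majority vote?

Measure 4 against each rival (17 council members):
Measure 4 vs Measure 2: Measure 4 is ranked higher on 4+4+3+4 = 15 ballots, Measure 2 on 2. Measure 4 wins 15–2.
Measure 4 vs Plan F: 14 to 3, Measure 4.
Measure 4 vs Option II: Measure 4 wins 17–0.
Measure 4 vs Measure 1: 9 to 8, Measure 4.
Measure 4–Proposal Green: Measure 4 9–8.
Measure 4 beats Measure 2, Plan F, Option II, Measure 1, Proposal Green — 5 pairwise wins.

5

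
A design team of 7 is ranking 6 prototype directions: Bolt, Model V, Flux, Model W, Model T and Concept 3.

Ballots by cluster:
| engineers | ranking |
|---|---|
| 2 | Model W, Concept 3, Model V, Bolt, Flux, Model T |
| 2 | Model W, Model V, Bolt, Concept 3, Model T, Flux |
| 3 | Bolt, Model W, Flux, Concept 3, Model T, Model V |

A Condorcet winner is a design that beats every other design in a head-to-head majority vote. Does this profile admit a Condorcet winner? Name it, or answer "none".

Head-to-head results (7 engineers):
Bolt vs Model V: 3 to 4, Model V.
Bolt vs Flux: 2+2+3 = 7 for Bolt, 0 for Flux — Bolt by 7–0.
Bolt vs Model W: Bolt is ranked higher on 3 ballots, Model W on 4. Model W wins 4–3.
Bolt vs Model T: 2+2+3 = 7 for Bolt, 0 for Model T — Bolt by 7–0.
Bolt vs Concept 3: 5 to 2, Bolt.
Model V vs Flux: Model V is ranked higher on 2+2 = 4 ballots, Flux on 3. Model V wins 4–3.
Model V vs Model W: 0 for Model V, 7 for Model W — Model W by 7–0.
Model V vs Model T: Model V preferred on 2+2 = 4 ballots; Model V wins 4–3.
Model V vs Concept 3: 2 to 5, Concept 3.
Flux vs Model W: 0 for Flux, 7 for Model W — Model W by 7–0.
Flux vs Model T: 2+3 = 5 for Flux, 2 for Model T — Flux by 5–2.
Flux vs Concept 3: 3 for Flux, 4 for Concept 3 — Concept 3 by 4–3.
Model W vs Model T: Model W preferred on 2+2+3 = 7 ballots; Model W wins 7–0.
Model W vs Concept 3: Model W preferred on 2+2+3 = 7 ballots; Model W wins 7–0.
Model T vs Concept 3: Model T is ranked higher on 0 ballots, Concept 3 on 7. Concept 3 wins 7–0.
Only Model W has no losses; Model W is the Condorcet winner.

Model W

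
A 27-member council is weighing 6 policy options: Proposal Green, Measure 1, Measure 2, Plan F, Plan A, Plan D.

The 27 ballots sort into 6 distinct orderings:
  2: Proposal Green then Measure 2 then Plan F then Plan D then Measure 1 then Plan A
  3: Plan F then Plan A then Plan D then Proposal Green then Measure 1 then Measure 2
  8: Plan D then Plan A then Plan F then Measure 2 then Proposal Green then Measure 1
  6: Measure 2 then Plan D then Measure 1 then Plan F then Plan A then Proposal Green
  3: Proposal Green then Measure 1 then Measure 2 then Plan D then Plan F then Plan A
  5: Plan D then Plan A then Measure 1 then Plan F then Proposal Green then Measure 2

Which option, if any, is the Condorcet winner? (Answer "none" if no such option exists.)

Plan D

Check each pair by majority over 27 ballots:
Proposal Green vs Measure 1: Proposal Green wins 16–11.
Proposal Green vs Measure 2: Measure 2, 14–13.
Proposal Green vs Plan F: Plan F, 22–5.
Proposal Green vs Plan A: Plan A, 22–5.
Proposal Green–Plan D: Plan D 22–5.
Measure 1–Measure 2: Measure 2 16–11.
Measure 1 vs Plan F: Measure 1, 14–13.
Measure 1–Plan A: Plan A 16–11.
Measure 1 vs Plan D: Plan D, 24–3.
Measure 2 vs Plan F: Plan F, 16–11.
Measure 2 vs Plan A: Plan A, 16–11.
Measure 2 vs Plan D: Plan D, 16–11.
Plan F vs Plan A: Plan F, 14–13.
Plan F vs Plan D: Plan D, 22–5.
Plan A vs Plan D: Plan D wins 24–3.
Plan D beats each of Proposal Green, Measure 1, Measure 2, Plan F, Plan A — Plan D is the Condorcet winner.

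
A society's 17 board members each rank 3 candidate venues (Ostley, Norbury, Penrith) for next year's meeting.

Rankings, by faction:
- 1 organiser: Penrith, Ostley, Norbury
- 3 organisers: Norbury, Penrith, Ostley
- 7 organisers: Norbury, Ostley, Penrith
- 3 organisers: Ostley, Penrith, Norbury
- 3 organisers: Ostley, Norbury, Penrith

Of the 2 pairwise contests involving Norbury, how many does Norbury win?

2

Norbury against each rival (17 organisers):
Norbury–Ostley: Norbury 10–7.
Norbury–Penrith: Norbury 13–4.
Norbury beats Ostley, Penrith — 2 pairwise wins.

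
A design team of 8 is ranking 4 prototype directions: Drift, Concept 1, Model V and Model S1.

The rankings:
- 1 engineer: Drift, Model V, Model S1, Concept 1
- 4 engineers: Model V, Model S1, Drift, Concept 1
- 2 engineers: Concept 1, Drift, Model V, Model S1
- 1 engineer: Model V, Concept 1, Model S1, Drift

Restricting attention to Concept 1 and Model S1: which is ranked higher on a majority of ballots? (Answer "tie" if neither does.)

Ballots ranking Concept 1 above Model S1: 2 + 1 = 3.
Ballots ranking Model S1 above Concept 1: 8 − 3 = 5.
Model S1 wins the head-to-head 5–3.

Model S1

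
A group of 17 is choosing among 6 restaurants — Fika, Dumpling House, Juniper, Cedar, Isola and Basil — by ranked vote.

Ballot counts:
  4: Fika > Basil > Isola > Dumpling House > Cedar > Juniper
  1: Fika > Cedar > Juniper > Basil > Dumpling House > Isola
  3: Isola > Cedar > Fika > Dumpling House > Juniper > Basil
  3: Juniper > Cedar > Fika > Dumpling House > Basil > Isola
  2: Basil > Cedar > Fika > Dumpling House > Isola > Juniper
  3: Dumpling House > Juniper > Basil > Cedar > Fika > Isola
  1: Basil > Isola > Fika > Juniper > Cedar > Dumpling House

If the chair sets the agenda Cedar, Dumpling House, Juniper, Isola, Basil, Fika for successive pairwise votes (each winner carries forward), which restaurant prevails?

Round 1: Cedar vs Dumpling House — 10–7, Cedar advances.
Round 2: Cedar vs Juniper — 10–7, Cedar advances.
Round 3: Cedar vs Isola — 9–8, Cedar advances.
Round 4: Cedar vs Basil — 7–10, Basil advances.
Round 5: Basil vs Fika — 6–11, Fika advances.
Fika survives the agenda.

Fika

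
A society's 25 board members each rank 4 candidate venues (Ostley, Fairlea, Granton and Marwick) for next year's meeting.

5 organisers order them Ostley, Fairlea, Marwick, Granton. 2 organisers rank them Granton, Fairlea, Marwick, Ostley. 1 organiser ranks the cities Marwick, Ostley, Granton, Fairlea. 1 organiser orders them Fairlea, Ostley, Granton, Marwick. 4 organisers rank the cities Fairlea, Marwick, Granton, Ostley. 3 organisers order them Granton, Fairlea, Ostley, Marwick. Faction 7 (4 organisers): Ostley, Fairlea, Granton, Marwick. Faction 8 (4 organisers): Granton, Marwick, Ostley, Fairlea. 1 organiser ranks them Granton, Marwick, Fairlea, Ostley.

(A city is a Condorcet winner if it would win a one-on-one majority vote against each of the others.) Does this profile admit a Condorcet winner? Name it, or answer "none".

Head-to-head results (25 organisers):
Ostley vs Fairlea: Ostley, 14–11.
Ostley–Granton: Granton 14–11.
Ostley vs Marwick: Ostley, 13–12.
Fairlea vs Granton: Fairlea, 14–11.
Fairlea vs Marwick: Fairlea wins 19–6.
Granton vs Marwick: Granton, 15–10.
No city is unbeaten: Ostley loses to Granton; Fairlea loses to Ostley; Granton loses to Fairlea; Marwick loses to Ostley. In particular Ostley → Fairlea → Granton → Ostley is a majority cycle — no Condorcet winner exists.

none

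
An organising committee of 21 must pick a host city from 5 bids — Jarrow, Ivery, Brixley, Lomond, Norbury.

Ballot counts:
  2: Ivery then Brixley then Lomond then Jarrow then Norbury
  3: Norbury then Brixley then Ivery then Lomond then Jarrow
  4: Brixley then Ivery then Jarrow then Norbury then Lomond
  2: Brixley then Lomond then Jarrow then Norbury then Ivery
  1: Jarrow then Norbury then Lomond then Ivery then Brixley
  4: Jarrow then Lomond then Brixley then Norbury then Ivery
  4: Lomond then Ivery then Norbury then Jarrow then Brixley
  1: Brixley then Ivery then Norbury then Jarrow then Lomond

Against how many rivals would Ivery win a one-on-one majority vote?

Ivery against each rival (21 organisers):
Ivery vs Jarrow: Ivery preferred on 2+3+4+4+1 = 14 ballots; Ivery wins 14–7.
Ivery vs Brixley: 2+1+4 = 7 for Ivery, 14 for Brixley — Brixley by 14–7.
Ivery vs Lomond: Lomond, 11–10.
Ivery vs Norbury: 11 to 10, Ivery.
Ivery beats Jarrow, Norbury; loses to Brixley, Lomond — 2 pairwise wins.

2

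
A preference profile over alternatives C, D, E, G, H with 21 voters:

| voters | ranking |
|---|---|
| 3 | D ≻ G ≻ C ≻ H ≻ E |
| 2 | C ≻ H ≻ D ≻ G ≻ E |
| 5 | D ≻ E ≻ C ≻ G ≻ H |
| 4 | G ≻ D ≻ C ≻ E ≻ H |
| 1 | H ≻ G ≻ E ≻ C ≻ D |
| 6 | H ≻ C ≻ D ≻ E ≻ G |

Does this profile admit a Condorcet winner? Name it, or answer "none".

D

Pairwise majorities:
C vs D: D, 12–9.
C vs E: C wins 15–6.
C vs G: C, 13–8.
C–H: C 14–7.
D vs E: D wins 20–1.
D vs G: D wins 16–5.
D vs H: D, 12–9.
E–G: E 11–10.
E vs H: H, 12–9.
G vs H: G wins 12–9.
D defeats every rival head-to-head and is the Condorcet winner.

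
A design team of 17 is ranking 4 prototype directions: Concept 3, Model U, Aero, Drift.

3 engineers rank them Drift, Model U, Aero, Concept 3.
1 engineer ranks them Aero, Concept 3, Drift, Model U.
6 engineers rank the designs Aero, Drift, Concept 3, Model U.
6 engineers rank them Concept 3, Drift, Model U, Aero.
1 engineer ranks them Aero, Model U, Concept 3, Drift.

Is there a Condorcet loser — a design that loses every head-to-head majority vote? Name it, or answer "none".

Head-to-head results (17 engineers):
Concept 3 vs Model U: Concept 3 wins 13–4.
Concept 3 vs Aero: Concept 3 is ranked higher on 6 ballots, Aero on 11. Aero wins 11–6.
Concept 3 vs Drift: Drift, 9–8.
Model U vs Aero: Model U, 9–8.
Model U vs Drift: Drift, 16–1.
Aero vs Drift: 1+6+1 = 8 for Aero, 9 for Drift — Drift by 9–8.
Every design wins at least one matchup (Concept 3 beats Model U; Model U beats Aero; Aero beats Concept 3; Drift beats Concept 3), so there is no Condorcet loser.

none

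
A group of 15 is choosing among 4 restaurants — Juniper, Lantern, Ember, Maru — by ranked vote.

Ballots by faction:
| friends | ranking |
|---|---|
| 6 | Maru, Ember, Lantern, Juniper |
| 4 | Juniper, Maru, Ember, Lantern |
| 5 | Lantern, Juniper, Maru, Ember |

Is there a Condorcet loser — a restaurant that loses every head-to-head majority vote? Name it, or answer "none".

Head-to-head results (15 friends):
Juniper vs Lantern: Lantern wins 11–4.
Juniper vs Ember: 9 to 6, Juniper.
Juniper vs Maru: Juniper is ranked higher on 4+5 = 9 ballots, Maru on 6. Juniper wins 9–6.
Lantern vs Ember: 5 to 10, Ember.
Lantern vs Maru: Maru, 10–5.
Ember vs Maru: Maru, 15–0.
Each restaurant has at least one pairwise win (Juniper beats Ember; Lantern beats Juniper; Ember beats Lantern; Maru beats Lantern) — no Condorcet loser.

none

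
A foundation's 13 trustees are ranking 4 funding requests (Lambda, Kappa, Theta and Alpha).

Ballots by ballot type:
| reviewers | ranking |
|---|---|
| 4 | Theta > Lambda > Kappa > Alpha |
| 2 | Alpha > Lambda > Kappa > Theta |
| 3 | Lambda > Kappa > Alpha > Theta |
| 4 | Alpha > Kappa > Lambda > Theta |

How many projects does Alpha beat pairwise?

Alpha against each rival (13 reviewers):
Alpha vs Lambda: 2+4 = 6 for Alpha, 7 for Lambda — Lambda by 7–6.
Alpha vs Kappa: 2+4 = 6 for Alpha, 7 for Kappa — Kappa by 7–6.
Alpha vs Theta: Alpha wins 9–4.
Alpha beats Theta; loses to Lambda, Kappa — 1 pairwise win.

1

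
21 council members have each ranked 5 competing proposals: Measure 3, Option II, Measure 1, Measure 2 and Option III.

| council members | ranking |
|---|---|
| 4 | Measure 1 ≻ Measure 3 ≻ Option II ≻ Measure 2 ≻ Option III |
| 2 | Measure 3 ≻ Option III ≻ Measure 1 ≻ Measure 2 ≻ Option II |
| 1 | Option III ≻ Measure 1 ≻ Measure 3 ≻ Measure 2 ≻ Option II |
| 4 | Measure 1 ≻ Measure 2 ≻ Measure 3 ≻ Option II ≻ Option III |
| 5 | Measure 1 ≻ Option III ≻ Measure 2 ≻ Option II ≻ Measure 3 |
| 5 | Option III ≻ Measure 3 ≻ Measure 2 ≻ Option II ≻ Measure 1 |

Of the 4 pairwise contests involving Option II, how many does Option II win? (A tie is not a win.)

Option II against each rival (21 council members):
Option II vs Measure 3: Measure 3 wins 16–5.
Option II vs Measure 1: Option II is ranked higher on 5 ballots, Measure 1 on 16. Measure 1 wins 16–5.
Option II vs Measure 2: 4 for Option II, 17 for Measure 2 — Measure 2 by 17–4.
Option II vs Option III: 8 to 13, Option III.
Option II beats no one; loses to Measure 3, Measure 1, Measure 2, Option III — 0 pairwise wins.

0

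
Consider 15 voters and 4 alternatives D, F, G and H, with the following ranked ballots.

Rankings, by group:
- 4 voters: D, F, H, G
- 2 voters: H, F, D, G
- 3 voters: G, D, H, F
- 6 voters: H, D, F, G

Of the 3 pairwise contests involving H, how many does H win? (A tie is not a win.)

H against each rival (15 voters):
H vs D: H, 8–7.
H vs F: 11 to 4, H.
H–G: H 12–3.
H beats D, F, G — 3 pairwise wins.

3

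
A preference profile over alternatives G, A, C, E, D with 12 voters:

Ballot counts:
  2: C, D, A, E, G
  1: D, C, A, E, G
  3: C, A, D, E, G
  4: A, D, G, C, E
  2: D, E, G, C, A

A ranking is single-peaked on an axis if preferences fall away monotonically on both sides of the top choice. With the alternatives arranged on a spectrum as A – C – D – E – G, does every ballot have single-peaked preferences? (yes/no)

no

Axis positions: A=1, C=2, D=3, E=4, G=5.
Group 1 (peak C at position 2): ranking walks positions 2-3-1-4-5, expanding outward from the peak — single-peaked.
Group 2 (peak D at position 3): ranking walks positions 3-2-1-4-5, expanding outward from the peak — single-peaked.
Group 3 (peak C at position 2): ranking walks positions 2-1-3-4-5, expanding outward from the peak — single-peaked.
Group 4: ranking walks positions 1-3-5-2-4; D is ranked above C even though C lies between D and the peak A on the axis — preferences dip and rise again. Not single-peaked.
Group 5 (peak D at position 3): ranking walks positions 3-4-5-2-1, expanding outward from the peak — single-peaked.
Group 4 violates single-peakedness, so the profile is not single-peaked on this axis.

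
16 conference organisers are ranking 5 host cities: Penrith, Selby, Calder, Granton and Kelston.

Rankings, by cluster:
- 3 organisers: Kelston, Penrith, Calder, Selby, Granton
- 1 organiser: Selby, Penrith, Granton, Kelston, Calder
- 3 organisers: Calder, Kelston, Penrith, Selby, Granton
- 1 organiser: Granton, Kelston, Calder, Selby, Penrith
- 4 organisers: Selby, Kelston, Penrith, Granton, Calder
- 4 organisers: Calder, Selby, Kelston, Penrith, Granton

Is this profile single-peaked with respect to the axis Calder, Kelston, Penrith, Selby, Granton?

no

Axis positions: Calder=1, Kelston=2, Penrith=3, Selby=4, Granton=5.
Cluster 1 (peak Kelston at position 2): ranking walks positions 2-3-1-4-5, expanding outward from the peak — single-peaked.
Cluster 2 (peak Selby at position 4): ranking walks positions 4-3-5-2-1, expanding outward from the peak — single-peaked.
Cluster 3 (peak Calder at position 1): ranking walks positions 1-2-3-4-5, expanding outward from the peak — single-peaked.
Cluster 4: ranking walks positions 5-2-1-4-3; Kelston is ranked above Selby even though Selby lies between Kelston and the peak Granton on the axis — preferences dip and rise again. Not single-peaked.
Cluster 5: ranking walks positions 4-2-3-5-1; Kelston is ranked above Penrith even though Penrith lies between Kelston and the peak Selby on the axis — preferences dip and rise again. Not single-peaked.
Cluster 6: ranking walks positions 1-4-2-3-5; Selby is ranked above Kelston even though Kelston lies between Selby and the peak Calder on the axis — preferences dip and rise again. Not single-peaked.
Cluster 4 violates single-peakedness, so the profile is not single-peaked on this axis.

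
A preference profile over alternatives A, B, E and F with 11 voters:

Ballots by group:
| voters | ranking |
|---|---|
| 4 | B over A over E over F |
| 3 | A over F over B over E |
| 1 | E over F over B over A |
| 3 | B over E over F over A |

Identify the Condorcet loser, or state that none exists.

Pairwise majorities:
A–B: B 8–3.
A vs E: A, 7–4.
A vs F: 4+3 = 7 for A, 4 for F — A by 7–4.
B vs E: 10 to 1, B.
B vs F: B wins 7–4.
E vs F: 4+1+3 = 8 for E, 3 for F — E by 8–3.
F is beaten in every head-to-head and is the Condorcet loser.

F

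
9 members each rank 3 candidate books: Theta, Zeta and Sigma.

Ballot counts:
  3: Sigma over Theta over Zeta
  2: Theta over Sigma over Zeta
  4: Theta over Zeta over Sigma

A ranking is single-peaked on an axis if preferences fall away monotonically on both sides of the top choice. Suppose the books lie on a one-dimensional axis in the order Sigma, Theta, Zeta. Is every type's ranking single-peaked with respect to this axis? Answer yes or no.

yes

Axis positions: Sigma=1, Theta=2, Zeta=3.
Type 1 (peak Sigma at position 1): ranking walks positions 1-2-3, expanding outward from the peak — single-peaked.
Type 2 (peak Theta at position 2): ranking walks positions 2-1-3, expanding outward from the peak — single-peaked.
Type 3 (peak Theta at position 2): ranking walks positions 2-3-1, expanding outward from the peak — single-peaked.
Every ranking is single-peaked on this axis.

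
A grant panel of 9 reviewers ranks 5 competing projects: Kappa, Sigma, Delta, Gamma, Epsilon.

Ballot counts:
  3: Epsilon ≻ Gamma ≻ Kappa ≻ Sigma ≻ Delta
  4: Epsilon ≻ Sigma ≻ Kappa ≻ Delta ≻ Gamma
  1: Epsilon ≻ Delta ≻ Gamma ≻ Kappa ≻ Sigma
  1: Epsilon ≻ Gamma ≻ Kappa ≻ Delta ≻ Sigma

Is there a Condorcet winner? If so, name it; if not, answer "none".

Head-to-head results (9 reviewers):
Kappa vs Sigma: Kappa is ranked higher on 3+1+1 = 5 ballots, Sigma on 4. Kappa wins 5–4.
Kappa vs Delta: Kappa preferred on 3+4+1 = 8 ballots; Kappa wins 8–1.
Kappa vs Gamma: Kappa preferred on 4 ballots; Gamma wins 5–4.
Kappa vs Epsilon: Epsilon, 9–0.
Sigma vs Delta: Sigma preferred on 3+4 = 7 ballots; Sigma wins 7–2.
Sigma–Gamma: Gamma 5–4.
Sigma–Epsilon: Epsilon 9–0.
Delta vs Gamma: 5 to 4, Delta.
Delta vs Epsilon: Epsilon wins 9–0.
Gamma vs Epsilon: 0 to 9, Epsilon.
Only Epsilon has no losses; Epsilon is the Condorcet winner.

Epsilon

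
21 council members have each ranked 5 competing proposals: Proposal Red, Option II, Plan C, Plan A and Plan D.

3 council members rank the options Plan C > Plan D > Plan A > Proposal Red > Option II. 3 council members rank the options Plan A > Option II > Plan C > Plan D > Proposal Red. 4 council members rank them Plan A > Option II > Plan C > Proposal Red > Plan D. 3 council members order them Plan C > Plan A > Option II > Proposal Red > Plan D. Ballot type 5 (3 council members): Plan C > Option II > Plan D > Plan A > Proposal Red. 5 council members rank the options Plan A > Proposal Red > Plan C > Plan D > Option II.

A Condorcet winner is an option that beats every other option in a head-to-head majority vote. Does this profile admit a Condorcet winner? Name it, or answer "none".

Plan A

Pairwise majorities:
Proposal Red vs Option II: Option II, 13–8.
Proposal Red vs Plan C: Plan C, 16–5.
Proposal Red vs Plan A: Plan A, 21–0.
Proposal Red vs Plan D: Proposal Red, 12–9.
Option II vs Plan C: Plan C, 14–7.
Option II–Plan A: Plan A 18–3.
Option II vs Plan D: Option II, 13–8.
Plan C–Plan A: Plan A 12–9.
Plan C–Plan D: Plan C 21–0.
Plan A–Plan D: Plan A 15–6.
Only Plan A has no losses; Plan A is the Condorcet winner.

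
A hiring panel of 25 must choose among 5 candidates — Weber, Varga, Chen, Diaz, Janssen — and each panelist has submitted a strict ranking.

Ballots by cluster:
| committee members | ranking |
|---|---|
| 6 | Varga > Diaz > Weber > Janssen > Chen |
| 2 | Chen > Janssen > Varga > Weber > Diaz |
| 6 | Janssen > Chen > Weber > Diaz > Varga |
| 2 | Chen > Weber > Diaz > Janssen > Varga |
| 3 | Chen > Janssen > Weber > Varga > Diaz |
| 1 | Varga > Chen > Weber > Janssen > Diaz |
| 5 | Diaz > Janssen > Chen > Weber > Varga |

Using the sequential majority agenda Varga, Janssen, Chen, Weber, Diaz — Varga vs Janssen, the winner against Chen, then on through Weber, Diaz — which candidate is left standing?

Round 1: Varga vs Janssen — 7–18, Janssen advances.
Round 2: Janssen vs Chen — 17–8, Janssen advances.
Round 3: Janssen vs Weber — 16–9, Janssen advances.
Round 4: Janssen vs Diaz — 12–13, Diaz advances.
The agenda winner is Diaz.

Diaz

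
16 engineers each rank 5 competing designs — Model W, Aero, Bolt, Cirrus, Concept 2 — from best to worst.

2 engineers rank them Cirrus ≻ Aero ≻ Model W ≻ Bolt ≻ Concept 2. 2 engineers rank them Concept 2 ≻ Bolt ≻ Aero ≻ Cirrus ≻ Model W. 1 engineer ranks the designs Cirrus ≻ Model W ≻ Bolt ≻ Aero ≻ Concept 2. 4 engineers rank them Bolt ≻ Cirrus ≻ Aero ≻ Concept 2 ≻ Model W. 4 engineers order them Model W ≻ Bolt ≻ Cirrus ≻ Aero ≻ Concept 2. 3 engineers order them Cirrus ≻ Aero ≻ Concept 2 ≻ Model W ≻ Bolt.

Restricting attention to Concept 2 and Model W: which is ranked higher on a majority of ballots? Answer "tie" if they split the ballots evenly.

Ballots ranking Concept 2 above Model W: 2 + 4 + 3 = 9.
Ballots ranking Model W above Concept 2: 16 − 9 = 7.
Concept 2 wins the head-to-head 9–7.

Concept 2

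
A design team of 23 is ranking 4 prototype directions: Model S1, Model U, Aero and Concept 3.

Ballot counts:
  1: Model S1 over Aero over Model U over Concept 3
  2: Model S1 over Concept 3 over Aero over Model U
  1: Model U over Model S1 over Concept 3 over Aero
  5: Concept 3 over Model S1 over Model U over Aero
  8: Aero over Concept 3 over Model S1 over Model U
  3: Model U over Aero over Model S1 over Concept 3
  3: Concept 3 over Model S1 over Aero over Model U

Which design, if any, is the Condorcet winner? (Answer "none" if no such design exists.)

none

Pairwise majorities:
Model S1 vs Model U: Model S1 wins 19–4.
Model S1 vs Aero: 1+2+1+5+3 = 12 for Model S1, 11 for Aero — Model S1 by 12–11.
Model S1–Concept 3: Concept 3 16–7.
Model U–Aero: Aero 14–9.
Model U vs Concept 3: Concept 3 wins 18–5.
Aero vs Concept 3: 12 to 11, Aero.
Every design loses at least once (Model S1 loses to Concept 3; Model U loses to Model S1; Aero loses to Model S1; Concept 3 loses to Aero). The majority relation contains the cycle Model S1 beats Aero beats Concept 3 beats Model S1, so there is no Condorcet winner.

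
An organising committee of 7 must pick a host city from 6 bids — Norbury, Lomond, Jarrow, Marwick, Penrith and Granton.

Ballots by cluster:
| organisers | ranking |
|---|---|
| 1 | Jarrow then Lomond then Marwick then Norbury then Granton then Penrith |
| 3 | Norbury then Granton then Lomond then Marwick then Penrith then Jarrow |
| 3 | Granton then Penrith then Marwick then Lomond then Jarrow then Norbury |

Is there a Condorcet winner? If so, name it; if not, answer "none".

Head-to-head results (7 organisers):
Norbury vs Lomond: 3 for Norbury, 4 for Lomond — Lomond by 4–3.
Norbury vs Jarrow: Jarrow, 4–3.
Norbury vs Marwick: Norbury is ranked higher on 3 ballots, Marwick on 4. Marwick wins 4–3.
Norbury vs Penrith: Norbury, 4–3.
Norbury vs Granton: Norbury is ranked higher on 1+3 = 4 ballots, Granton on 3. Norbury wins 4–3.
Lomond vs Jarrow: Lomond wins 6–1.
Lomond vs Marwick: 4 to 3, Lomond.
Lomond vs Penrith: 1+3 = 4 for Lomond, 3 for Penrith — Lomond by 4–3.
Lomond vs Granton: Granton wins 6–1.
Jarrow vs Marwick: 1 for Jarrow, 6 for Marwick — Marwick by 6–1.
Jarrow vs Penrith: Penrith, 6–1.
Jarrow vs Granton: Granton wins 6–1.
Marwick vs Penrith: Marwick, 4–3.
Marwick vs Granton: 1 to 6, Granton.
Penrith vs Granton: Penrith is ranked higher on 0 ballots, Granton on 7. Granton wins 7–0.
Every city loses at least once (Norbury loses to Lomond; Lomond loses to Granton; Jarrow loses to Lomond; Marwick loses to Lomond; Penrith loses to Norbury; Granton loses to Norbury). The majority relation contains the cycle Norbury → Penrith → Jarrow → Norbury, so there is no Condorcet winner.

none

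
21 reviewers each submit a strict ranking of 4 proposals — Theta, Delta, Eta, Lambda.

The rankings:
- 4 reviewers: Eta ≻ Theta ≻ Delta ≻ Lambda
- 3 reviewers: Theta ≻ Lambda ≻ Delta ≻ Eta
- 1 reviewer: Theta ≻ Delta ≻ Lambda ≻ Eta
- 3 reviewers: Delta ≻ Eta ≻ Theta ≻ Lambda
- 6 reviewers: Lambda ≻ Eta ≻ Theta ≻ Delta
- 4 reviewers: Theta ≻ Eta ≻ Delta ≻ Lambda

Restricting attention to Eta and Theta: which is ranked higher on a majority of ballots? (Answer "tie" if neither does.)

Eta

Ballots ranking Eta above Theta: 4 + 3 + 6 = 13.
Ballots ranking Theta above Eta: 21 − 13 = 8.
Eta wins the head-to-head 13–8.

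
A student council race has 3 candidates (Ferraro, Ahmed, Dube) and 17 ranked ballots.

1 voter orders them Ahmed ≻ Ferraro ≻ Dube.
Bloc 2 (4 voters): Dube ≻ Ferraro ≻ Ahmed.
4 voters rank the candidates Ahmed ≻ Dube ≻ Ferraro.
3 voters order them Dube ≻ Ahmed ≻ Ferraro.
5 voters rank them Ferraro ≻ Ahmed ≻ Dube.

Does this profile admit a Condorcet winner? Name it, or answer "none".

Head-to-head results (17 voters):
Ferraro–Ahmed: Ferraro 9–8.
Ferraro vs Dube: Dube wins 11–6.
Ahmed vs Dube: Ahmed wins 10–7.
No candidate is unbeaten: Ferraro loses to Dube; Ahmed loses to Ferraro; Dube loses to Ahmed. In particular Ferraro → Ahmed → Dube → Ferraro is a majority cycle — no Condorcet winner exists.

none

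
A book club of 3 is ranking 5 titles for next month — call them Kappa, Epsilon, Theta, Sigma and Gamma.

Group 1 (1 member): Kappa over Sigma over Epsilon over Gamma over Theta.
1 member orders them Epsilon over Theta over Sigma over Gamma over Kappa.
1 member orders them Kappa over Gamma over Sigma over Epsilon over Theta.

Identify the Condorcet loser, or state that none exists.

Theta

Head-to-head results (3 members):
Kappa vs Epsilon: Kappa is ranked higher on 1+1 = 2 ballots, Epsilon on 1. Kappa wins 2–1.
Kappa vs Theta: Kappa preferred on 1+1 = 2 ballots; Kappa wins 2–1.
Kappa vs Sigma: Kappa wins 2–1.
Kappa vs Gamma: Kappa is ranked higher on 1+1 = 2 ballots, Gamma on 1. Kappa wins 2–1.
Epsilon vs Theta: Epsilon wins 3–0.
Epsilon vs Sigma: Sigma wins 2–1.
Epsilon vs Gamma: Epsilon, 2–1.
Theta vs Sigma: Sigma, 2–1.
Theta vs Gamma: Gamma, 2–1.
Sigma vs Gamma: Sigma wins 2–1.
Only Theta has no wins; Theta is the Condorcet loser.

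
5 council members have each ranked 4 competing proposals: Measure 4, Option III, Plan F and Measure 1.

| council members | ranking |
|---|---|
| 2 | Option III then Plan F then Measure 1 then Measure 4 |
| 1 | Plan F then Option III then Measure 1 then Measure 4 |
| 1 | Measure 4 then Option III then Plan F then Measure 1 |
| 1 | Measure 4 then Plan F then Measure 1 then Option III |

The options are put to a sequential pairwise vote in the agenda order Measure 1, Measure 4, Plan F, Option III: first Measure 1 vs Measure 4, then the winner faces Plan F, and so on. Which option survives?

Round 1: Measure 1 vs Measure 4 — 3–2, Measure 1 advances.
Round 2: Measure 1 vs Plan F — 0–5, Plan F advances.
Round 3: Plan F vs Option III — 2–3, Option III advances.
Option III survives the agenda.

Option III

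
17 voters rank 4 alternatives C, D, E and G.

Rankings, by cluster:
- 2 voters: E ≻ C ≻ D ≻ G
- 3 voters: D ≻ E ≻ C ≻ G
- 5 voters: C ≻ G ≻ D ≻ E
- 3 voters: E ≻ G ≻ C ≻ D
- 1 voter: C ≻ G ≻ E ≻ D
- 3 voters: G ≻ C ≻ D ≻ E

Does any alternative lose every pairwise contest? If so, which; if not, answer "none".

E

Head-to-head results (17 voters):
C vs D: C preferred on 2+5+3+1+3 = 14 ballots; C wins 14–3.
C vs E: C wins 9–8.
C vs G: C, 11–6.
D vs E: 3+5+3 = 11 for D, 6 for E — D by 11–6.
D vs G: 2+3 = 5 for D, 12 for G — G by 12–5.
E vs G: G wins 9–8.
Only E has no wins; E is the Condorcet loser.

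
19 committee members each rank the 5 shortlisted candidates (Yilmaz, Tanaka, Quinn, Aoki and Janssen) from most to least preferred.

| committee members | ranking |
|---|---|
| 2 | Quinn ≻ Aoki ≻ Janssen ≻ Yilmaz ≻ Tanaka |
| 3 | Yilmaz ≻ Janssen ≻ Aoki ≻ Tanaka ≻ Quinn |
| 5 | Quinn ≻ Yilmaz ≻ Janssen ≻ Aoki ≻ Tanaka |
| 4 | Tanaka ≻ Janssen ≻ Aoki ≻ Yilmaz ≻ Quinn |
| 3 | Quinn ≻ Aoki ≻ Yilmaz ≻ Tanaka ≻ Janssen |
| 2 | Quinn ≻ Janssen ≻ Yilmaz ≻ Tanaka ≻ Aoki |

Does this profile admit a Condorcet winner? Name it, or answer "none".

Quinn

Pairwise majorities:
Yilmaz vs Tanaka: Yilmaz is ranked higher on 2+3+5+3+2 = 15 ballots, Tanaka on 4. Yilmaz wins 15–4.
Yilmaz vs Quinn: 3+4 = 7 for Yilmaz, 12 for Quinn — Quinn by 12–7.
Yilmaz vs Aoki: Yilmaz is ranked higher on 3+5+2 = 10 ballots, Aoki on 9. Yilmaz wins 10–9.
Yilmaz vs Janssen: Yilmaz is ranked higher on 3+5+3 = 11 ballots, Janssen on 8. Yilmaz wins 11–8.
Tanaka vs Quinn: Tanaka preferred on 3+4 = 7 ballots; Quinn wins 12–7.
Tanaka vs Aoki: 4+2 = 6 for Tanaka, 13 for Aoki — Aoki by 13–6.
Tanaka vs Janssen: Tanaka is ranked higher on 4+3 = 7 ballots, Janssen on 12. Janssen wins 12–7.
Quinn vs Aoki: Quinn preferred on 2+5+3+2 = 12 ballots; Quinn wins 12–7.
Quinn vs Janssen: 12 to 7, Quinn.
Aoki vs Janssen: 2+3 = 5 for Aoki, 14 for Janssen — Janssen by 14–5.
Quinn beats each of Yilmaz, Tanaka, Aoki, Janssen — Quinn is the Condorcet winner.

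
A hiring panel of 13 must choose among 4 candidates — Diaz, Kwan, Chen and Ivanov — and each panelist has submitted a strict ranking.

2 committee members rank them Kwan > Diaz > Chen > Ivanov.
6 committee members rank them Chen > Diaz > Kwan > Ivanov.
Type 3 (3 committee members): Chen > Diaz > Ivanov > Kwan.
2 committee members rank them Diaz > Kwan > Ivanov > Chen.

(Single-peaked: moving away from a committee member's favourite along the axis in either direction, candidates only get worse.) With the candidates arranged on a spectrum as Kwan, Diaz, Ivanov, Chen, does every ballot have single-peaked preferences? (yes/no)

no

Axis positions: Kwan=1, Diaz=2, Ivanov=3, Chen=4.
Type 1: ranking walks positions 1-2-4-3; Chen is ranked above Ivanov even though Ivanov lies between Chen and the peak Kwan on the axis — preferences dip and rise again. Not single-peaked.
Type 2: ranking walks positions 4-2-1-3; Diaz is ranked above Ivanov even though Ivanov lies between Diaz and the peak Chen on the axis — preferences dip and rise again. Not single-peaked.
Type 3: ranking walks positions 4-2-3-1; Diaz is ranked above Ivanov even though Ivanov lies between Diaz and the peak Chen on the axis — preferences dip and rise again. Not single-peaked.
Type 4 (peak Diaz at position 2): ranking walks positions 2-1-3-4, expanding outward from the peak — single-peaked.
Type 1 violates single-peakedness, so the profile is not single-peaked on this axis.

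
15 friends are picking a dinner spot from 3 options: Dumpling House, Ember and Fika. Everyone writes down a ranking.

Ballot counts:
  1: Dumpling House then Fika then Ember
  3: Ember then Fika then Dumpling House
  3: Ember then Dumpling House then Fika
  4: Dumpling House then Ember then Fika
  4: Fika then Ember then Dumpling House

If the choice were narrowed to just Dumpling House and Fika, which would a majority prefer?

Dumpling House

Ballots ranking Dumpling House above Fika: 1 + 3 + 4 = 8.
Ballots ranking Fika above Dumpling House: 15 − 8 = 7.
Dumpling House wins the head-to-head 8–7.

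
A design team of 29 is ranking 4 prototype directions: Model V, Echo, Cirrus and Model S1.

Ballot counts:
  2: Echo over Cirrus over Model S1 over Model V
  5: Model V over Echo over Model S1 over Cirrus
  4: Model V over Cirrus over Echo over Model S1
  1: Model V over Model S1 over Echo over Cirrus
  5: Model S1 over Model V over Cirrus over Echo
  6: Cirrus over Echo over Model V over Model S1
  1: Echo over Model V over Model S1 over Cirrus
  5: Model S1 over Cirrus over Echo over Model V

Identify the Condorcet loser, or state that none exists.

none

Pairwise majorities:
Model V vs Echo: Model V, 15–14.
Model V vs Cirrus: Model V, 16–13.
Model V vs Model S1: 5+4+1+6+1 = 17 for Model V, 12 for Model S1 — Model V by 17–12.
Echo vs Cirrus: 9 to 20, Cirrus.
Echo vs Model S1: 18 to 11, Echo.
Cirrus vs Model S1: 12 to 17, Model S1.
Each design has at least one pairwise win (Model V beats Echo; Echo beats Model S1; Cirrus beats Echo; Model S1 beats Cirrus) — no Condorcet loser.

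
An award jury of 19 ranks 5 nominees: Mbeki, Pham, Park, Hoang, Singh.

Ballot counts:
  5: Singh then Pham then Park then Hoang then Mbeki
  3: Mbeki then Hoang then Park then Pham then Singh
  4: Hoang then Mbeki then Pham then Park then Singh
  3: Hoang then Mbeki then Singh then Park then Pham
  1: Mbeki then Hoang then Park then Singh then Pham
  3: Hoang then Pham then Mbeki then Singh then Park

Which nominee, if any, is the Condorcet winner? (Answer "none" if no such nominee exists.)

Hoang

Check each pair by majority over 19 ballots:
Mbeki vs Pham: 3+4+3+1 = 11 for Mbeki, 8 for Pham — Mbeki by 11–8.
Mbeki vs Park: 14 to 5, Mbeki.
Mbeki vs Hoang: Mbeki preferred on 3+1 = 4 ballots; Hoang wins 15–4.
Mbeki vs Singh: 14 to 5, Mbeki.
Pham vs Park: Pham preferred on 5+4+3 = 12 ballots; Pham wins 12–7.
Pham vs Hoang: 5 to 14, Hoang.
Pham vs Singh: Pham is ranked higher on 3+4+3 = 10 ballots, Singh on 9. Pham wins 10–9.
Park vs Hoang: Park preferred on 5 ballots; Hoang wins 14–5.
Park vs Singh: Park preferred on 3+4+1 = 8 ballots; Singh wins 11–8.
Hoang vs Singh: Hoang is ranked higher on 3+4+3+1+3 = 14 ballots, Singh on 5. Hoang wins 14–5.
Hoang defeats every rival head-to-head and is the Condorcet winner.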